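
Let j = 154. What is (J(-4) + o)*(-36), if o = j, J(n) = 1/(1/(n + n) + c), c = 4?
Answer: -172152/31 ≈ -5553.3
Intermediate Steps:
J(n) = 1/(4 + 1/(2*n)) (J(n) = 1/(1/(n + n) + 4) = 1/(1/(2*n) + 4) = 1/(4 + 1/(2*n)))
o = 154
(J(-4) + o)*(-36) = (2*(-4)/(1 + 8*(-4)) + 154)*(-36) = (2*(-4)/(1 - 32) + 154)*(-36) = (2*(-4)/(-31) + 154)*(-36) = (2*(-4)*(-1/31) + 154)*(-36) = (8/31 + 154)*(-36) = (4782/31)*(-36) = -172152/31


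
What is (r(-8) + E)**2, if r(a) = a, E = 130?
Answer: 14884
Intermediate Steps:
(r(-8) + E)**2 = (-8 + 130)**2 = 122**2 = 14884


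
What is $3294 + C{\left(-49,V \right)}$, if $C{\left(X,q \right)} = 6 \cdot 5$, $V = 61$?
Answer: $3324$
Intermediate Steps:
$C{\left(X,q \right)} = 30$
$3294 + C{\left(-49,V \right)} = 3294 + 30 = 3324$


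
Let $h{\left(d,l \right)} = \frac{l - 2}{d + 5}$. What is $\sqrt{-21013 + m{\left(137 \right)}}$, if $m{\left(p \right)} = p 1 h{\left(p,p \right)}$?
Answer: $\frac{i \sqrt{421079842}}{142} \approx 144.51 i$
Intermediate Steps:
$h{\left(d,l \right)} = \frac{-2 + l}{5 + d}$
$m{\left(p \right)} = \frac{p \left(-2 + p\right)}{5 + p}$ ($m{\left(p \right)} = p 1 \frac{-2 + p}{5 + p} = p \frac{-2 + p}{5 + p} = \frac{p \left(-2 + p\right)}{5 + p}$)
$\sqrt{-21013 + m{\left(137 \right)}} = \sqrt{-21013 + \frac{137 \left(-2 + 137\right)}{5 + 137}} = \sqrt{-21013 + 137 \cdot \frac{1}{142} \cdot 135} = \sqrt{-21013 + \frac{18495}{142}} = \sqrt{- \frac{2965351}{142}} = \frac{i \sqrt{421079842}}{142}$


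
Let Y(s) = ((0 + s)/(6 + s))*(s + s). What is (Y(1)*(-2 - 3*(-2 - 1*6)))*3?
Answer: 132/7 ≈ 18.857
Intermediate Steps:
Y(s) = 2*s²/(6 + s) (Y(s) = (s/(6 + s))*(2*s) = 2*s²/(6 + s))
(Y(1)*(-2 - 3*(-2 - 1*6)))*3 = ((2*1²/(6 + 1))*(-2 - 3*(-2 - 1*6)))*3 = ((2*1/7)*(-2 - 3*(-2 - 6)))*3 = ((2*1*(⅐))*(-2 - 3*(-8)))*3 = (2*(-2 + 24)/7)*3 = ((2/7)*22)*3 = (44/7)*3 = 132/7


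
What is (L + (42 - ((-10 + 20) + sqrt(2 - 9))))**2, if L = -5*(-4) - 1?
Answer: (51 - I*sqrt(7))**2 ≈ 2594.0 - 269.87*I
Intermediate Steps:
L = 19 (L = 20 - 1 = 19)
(L + (42 - ((-10 + 20) + sqrt(2 - 9))))**2 = (19 + (42 - ((-10 + 20) + sqrt(2 - 9))))**2 = (19 + (42 - (10 + sqrt(-7))))**2 = (19 + (42 - (10 + I*sqrt(7))))**2 = (19 + (42 + (-10 - I*sqrt(7))))**2 = (19 + (32 - I*sqrt(7)))**2 = (51 - I*sqrt(7))**2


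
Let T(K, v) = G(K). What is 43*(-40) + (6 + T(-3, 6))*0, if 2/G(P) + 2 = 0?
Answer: -1720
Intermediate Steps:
G(P) = -1 (G(P) = 2/(-2 + 0) = 2/(-2) = 2*(-1/2) = -1)
T(K, v) = -1
43*(-40) + (6 + T(-3, 6))*0 = 43*(-40) + (6 - 1)*0 = -1720 + 5*0 = -1720 + 0 = -1720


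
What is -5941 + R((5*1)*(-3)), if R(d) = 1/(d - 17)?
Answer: -190113/32 ≈ -5941.0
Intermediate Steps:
R(d) = 1/(-17 + d)
-5941 + R((5*1)*(-3)) = -5941 + 1/(-17 + (5*1)*(-3)) = -5941 + 1/(-17 + 5*(-3)) = -5941 + 1/(-17 - 15) = -5941 + 1/(-32) = -5941 - 1/32 = -190113/32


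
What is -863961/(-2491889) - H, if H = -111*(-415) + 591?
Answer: -116260709223/2491889 ≈ -46656.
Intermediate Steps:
H = 46656 (H = 46065 + 591 = 46656)
-863961/(-2491889) - H = -863961/(-2491889) - 1*46656 = -863961*(-1/2491889) - 46656 = 863961/2491889 - 46656 = -116260709223/2491889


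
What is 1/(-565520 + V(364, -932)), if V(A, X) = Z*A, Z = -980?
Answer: -1/922240 ≈ -1.0843e-6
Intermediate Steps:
V(A, X) = -980*A
1/(-565520 + V(364, -932)) = 1/(-565520 - 980*364) = 1/(-565520 - 356720) = 1/(-922240) = -1/922240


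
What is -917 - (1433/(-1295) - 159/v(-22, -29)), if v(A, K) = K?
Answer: -34602283/37555 ≈ -921.38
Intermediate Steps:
-917 - (1433/(-1295) - 159/v(-22, -29)) = -917 - (1433/(-1295) - 159/(-29)) = -917 - (1433*(-1/1295) - 159*(-1/29)) = -917 - (-1433/1295 + 159/29) = -917 - 1*164348/37555 = -917 - 164348/37555 = -34602283/37555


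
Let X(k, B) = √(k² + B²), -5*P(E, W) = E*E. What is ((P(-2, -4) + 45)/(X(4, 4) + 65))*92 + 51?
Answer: 478159/4193 - 81328*√2/20965 ≈ 108.55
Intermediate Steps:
P(E, W) = -E²/5 (P(E, W) = -E*E/5 = -E²/5)
X(k, B) = √(B² + k²)
((P(-2, -4) + 45)/(X(4, 4) + 65))*92 + 51 = ((-⅕*(-2)² + 45)/(√(4² + 4²) + 65))*92 + 51 = ((-⅕*4 + 45)/(√(16 + 16) + 65))*92 + 51 = ((-⅘ + 45)/(√32 + 65))*92 + 51 = (221/(5*(4*√2 + 65)))*92 + 51 = (221/(5*(65 + 4*√2)))*92 + 51 = 20332/(5*(65 + 4*√2)) + 51 = 51 + 20332/(5*(65 + 4*√2))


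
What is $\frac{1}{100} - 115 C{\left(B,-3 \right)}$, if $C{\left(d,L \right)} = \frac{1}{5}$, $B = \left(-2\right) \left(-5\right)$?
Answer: $- \frac{2299}{100} \approx -22.99$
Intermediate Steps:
$B = 10$
$C{\left(d,L \right)} = \frac{1}{5}$
$\frac{1}{100} - 115 C{\left(B,-3 \right)} = \frac{1}{100} - 23 = - \frac{2299}{100}$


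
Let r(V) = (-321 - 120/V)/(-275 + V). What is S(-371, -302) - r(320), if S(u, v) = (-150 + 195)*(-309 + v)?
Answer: -3298543/120 ≈ -27488.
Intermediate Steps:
r(V) = (-321 - 120/V)/(-275 + V)
S(u, v) = -13905 + 45*v (S(u, v) = 45*(-309 + v) = -13905 + 45*v)
S(-371, -302) - r(320) = (-13905 + 45*(-302)) - 3*(-40 - 107*320)/(320*(-275 + 320)) = (-13905 - 13590) - 3*(-40 - 34240)/(320*45) = -27495 - 3*(-34280)/(320*45) = -27495 - 1*(-857/120) = -27495 + 857/120 = -3298543/120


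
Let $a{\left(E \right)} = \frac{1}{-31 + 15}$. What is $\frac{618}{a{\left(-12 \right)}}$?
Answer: $-9888$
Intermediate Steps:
$a{\left(E \right)} = - \frac{1}{16}$ ($a{\left(E \right)} = \frac{1}{-16} = - \frac{1}{16}$)
$\frac{618}{a{\left(-12 \right)}} = \frac{618}{- \frac{1}{16}} = 618 \left(-16\right) = -9888$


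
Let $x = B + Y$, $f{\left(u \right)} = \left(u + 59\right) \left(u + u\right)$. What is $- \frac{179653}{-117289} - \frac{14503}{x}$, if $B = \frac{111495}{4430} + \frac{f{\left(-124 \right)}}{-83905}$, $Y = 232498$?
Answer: $\frac{595795197440387797}{405484927678304547} \approx 1.4693$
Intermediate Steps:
$f{\left(u \right)} = 2 u \left(59 + u\right)$ ($f{\left(u \right)} = \left(59 + u\right) 2 u = 2 u \left(59 + u\right)$)
$B = \frac{371343055}{14867966}$ ($B = \frac{111495}{4430} + \frac{2 \left(-124\right) \left(59 - 124\right)}{-83905} = 111495 \cdot \frac{1}{4430} + 2 \left(-124\right) \left(-65\right) \left(- \frac{1}{83905}\right) = \frac{22299}{886} + 16120 \left(- \frac{1}{83905}\right) = \frac{22299}{886} - \frac{3224}{16781} = \frac{371343055}{14867966} \approx 24.976$)
$x = \frac{3457143702123}{14867966}$ ($x = \frac{371343055}{14867966} + 232498 = \frac{3457143702123}{14867966} \approx 2.3252 \cdot 10^{5}$)
$- \frac{179653}{-117289} - \frac{14503}{x} = - \frac{179653}{-117289} - \frac{14503}{\frac{3457143702123}{14867966}} = \left(-179653\right) \left(- \frac{1}{117289}\right) - \frac{215630110898}{3457143702123} = \frac{179653}{117289} - \frac{215630110898}{3457143702123} = \frac{595795197440387797}{405484927678304547}$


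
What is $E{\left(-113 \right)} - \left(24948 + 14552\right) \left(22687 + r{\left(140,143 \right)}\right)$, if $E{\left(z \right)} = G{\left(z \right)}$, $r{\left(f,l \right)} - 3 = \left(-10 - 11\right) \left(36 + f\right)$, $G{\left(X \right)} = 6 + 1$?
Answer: $-750262993$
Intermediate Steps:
$G{\left(X \right)} = 7$
$r{\left(f,l \right)} = -753 - 21 f$ ($r{\left(f,l \right)} = 3 + \left(-10 - 11\right) \left(36 + f\right) = 3 - 21 \left(36 + f\right) = 3 - \left(756 + 21 f\right) = -753 - 21 f$)
$E{\left(z \right)} = 7$
$E{\left(-113 \right)} - \left(24948 + 14552\right) \left(22687 + r{\left(140,143 \right)}\right) = 7 - \left(24948 + 14552\right) \left(22687 - 3693\right) = 7 - 39500 \left(22687 - 3693\right) = 7 - 39500 \cdot 18994 = 7 - 750263000 = -750262993$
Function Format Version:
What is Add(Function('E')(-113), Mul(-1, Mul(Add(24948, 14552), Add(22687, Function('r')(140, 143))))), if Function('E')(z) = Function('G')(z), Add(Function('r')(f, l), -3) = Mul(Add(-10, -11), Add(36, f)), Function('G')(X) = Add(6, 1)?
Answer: -750262993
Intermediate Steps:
Function('G')(X) = 7
Function('r')(f, l) = Add(-753, Mul(-21, f)) (Function('r')(f, l) = Add(3, Mul(Add(-10, -11), Add(36, f))) = Add(3, Mul(-21, Add(36, f))) = Add(3, Add(-756, Mul(-21, f))) = Add(-753, Mul(-21, f)))
Function('E')(z) = 7
Add(Function('E')(-113), Mul(-1, Mul(Add(24948, 14552), Add(22687, Function('r')(140, 143))))) = Add(7, Mul(-1, Mul(Add(24948, 14552), Add(22687, Add(-753, Mul(-21, 140)))))) = Add(7, Mul(-1, Mul(39500, Add(22687, Add(-753, -2940))))) = Add(7, Mul(-1, Mul(39500, Add(22687, -3693)))) = Add(7, Mul(-1, Mul(39500, 18994))) = Add(7, Mul(-1, 750263000)) = Add(7, -750263000) = -750262993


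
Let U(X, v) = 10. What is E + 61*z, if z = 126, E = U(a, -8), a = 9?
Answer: 7696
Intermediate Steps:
E = 10
E + 61*z = 10 + 61*126 = 10 + 7686 = 7696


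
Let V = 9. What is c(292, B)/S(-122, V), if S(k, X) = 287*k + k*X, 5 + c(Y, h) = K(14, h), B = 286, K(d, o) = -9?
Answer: 7/18056 ≈ 0.00038768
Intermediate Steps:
c(Y, h) = -14 (c(Y, h) = -5 - 9 = -14)
S(k, X) = 287*k + X*k
c(292, B)/S(-122, V) = -14*(-1/(122*(287 + 9))) = -14/((-122*296)) = -14/(-36112) = -14*(-1/36112) = 7/18056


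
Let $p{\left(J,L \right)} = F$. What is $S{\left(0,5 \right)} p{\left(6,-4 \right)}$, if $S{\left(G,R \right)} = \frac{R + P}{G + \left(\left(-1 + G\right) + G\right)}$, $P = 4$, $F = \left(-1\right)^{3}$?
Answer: $9$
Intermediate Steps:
$F = -1$
$p{\left(J,L \right)} = -1$
$S{\left(G,R \right)} = \frac{4 + R}{-1 + 3 G}$ ($S{\left(G,R \right)} = \frac{R + 4}{G + \left(\left(-1 + G\right) + G\right)} = \frac{4 + R}{G + \left(-1 + 2 G\right)} = \frac{4 + R}{-1 + 3 G}$)
$S{\left(0,5 \right)} p{\left(6,-4 \right)} = \frac{4 + 5}{-1 + 3 \cdot 0} \left(-1\right) = \frac{1}{-1 + 0} \cdot 9 \left(-1\right) = \frac{1}{-1} \cdot 9 \left(-1\right) = \left(-1\right) 9 \left(-1\right) = \left(-9\right) \left(-1\right) = 9$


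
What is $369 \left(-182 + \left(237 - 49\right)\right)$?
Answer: $2214$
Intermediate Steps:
$369 \left(-182 + \left(237 - 49\right)\right) = 369 \left(-182 + 188\right) = 369 \cdot 6 = 2214$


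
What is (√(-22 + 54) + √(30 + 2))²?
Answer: 128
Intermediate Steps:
(√(-22 + 54) + √(30 + 2))² = (√32 + √32)² = (4*√2 + 4*√2)² = (8*√2)² = 128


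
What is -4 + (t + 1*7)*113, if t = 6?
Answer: 1465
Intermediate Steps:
-4 + (t + 1*7)*113 = -4 + (6 + 1*7)*113 = -4 + (6 + 7)*113 = -4 + 13*113 = -4 + 1469 = 1465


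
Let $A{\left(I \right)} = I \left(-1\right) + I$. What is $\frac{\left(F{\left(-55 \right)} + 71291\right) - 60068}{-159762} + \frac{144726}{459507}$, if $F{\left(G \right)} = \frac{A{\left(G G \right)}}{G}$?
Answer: $\frac{1996074239}{8156861926} \approx 0.24471$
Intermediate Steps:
$A{\left(I \right)} = 0$ ($A{\left(I \right)} = - I + I = 0$)
$F{\left(G \right)} = 0$ ($F{\left(G \right)} = \frac{0}{G} = 0$)
$\frac{\left(F{\left(-55 \right)} + 71291\right) - 60068}{-159762} + \frac{144726}{459507} = \frac{\left(0 + 71291\right) - 60068}{-159762} + \frac{144726}{459507} = \left(71291 - 60068\right) \left(- \frac{1}{159762}\right) + 144726 \cdot \frac{1}{459507} = 11223 \left(- \frac{1}{159762}\right) + \frac{48242}{153169} = - \frac{3741}{53254} + \frac{48242}{153169} = \frac{1996074239}{8156861926}$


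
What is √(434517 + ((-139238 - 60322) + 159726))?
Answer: √394683 ≈ 628.24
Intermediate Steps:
√(434517 + ((-139238 - 60322) + 159726)) = √(434517 + (-199560 + 159726)) = √(434517 - 39834) = √394683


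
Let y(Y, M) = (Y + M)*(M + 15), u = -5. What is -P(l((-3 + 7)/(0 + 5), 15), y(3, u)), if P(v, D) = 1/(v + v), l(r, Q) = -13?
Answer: 1/26 ≈ 0.038462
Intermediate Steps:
y(Y, M) = (15 + M)*(M + Y) (y(Y, M) = (M + Y)*(15 + M) = (15 + M)*(M + Y))
P(v, D) = 1/(2*v)
-P(l((-3 + 7)/(0 + 5), 15), y(3, u)) = -1/(2*(-13)) = -(-1)/(2*13) = -1*(-1/26) = 1/26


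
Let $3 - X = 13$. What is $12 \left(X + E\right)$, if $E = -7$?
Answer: $-204$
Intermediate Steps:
$X = -10$ ($X = 3 - 13 = -10$)
$12 \left(X + E\right) = 12 \left(-10 - 7\right) = 12 \left(-17\right) = -204$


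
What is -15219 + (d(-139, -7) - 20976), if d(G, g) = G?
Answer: -36334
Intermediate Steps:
-15219 + (d(-139, -7) - 20976) = -15219 + (-139 - 20976) = -15219 - 21115 = -36334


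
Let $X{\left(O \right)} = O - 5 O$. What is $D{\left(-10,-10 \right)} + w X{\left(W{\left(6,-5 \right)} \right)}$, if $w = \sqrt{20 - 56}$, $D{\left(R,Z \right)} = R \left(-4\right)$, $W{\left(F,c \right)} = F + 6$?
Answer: $40 - 288 i \approx 40.0 - 288.0 i$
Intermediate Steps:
$W{\left(F,c \right)} = 6 + F$
$X{\left(O \right)} = - 4 O$
$D{\left(R,Z \right)} = - 4 R$
$w = 6 i$ ($w = \sqrt{-36} = 6 i \approx 6.0 i$)
$D{\left(-10,-10 \right)} + w X{\left(W{\left(6,-5 \right)} \right)} = \left(-4\right) \left(-10\right) + 6 i \left(- 4 \left(6 + 6\right)\right) = 40 + 6 i \left(\left(-4\right) 12\right) = 40 + 6 i \left(-48\right) = 40 - 288 i$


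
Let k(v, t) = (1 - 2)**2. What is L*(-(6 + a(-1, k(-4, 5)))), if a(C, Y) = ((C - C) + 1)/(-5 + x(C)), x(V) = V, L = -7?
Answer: 245/6 ≈ 40.833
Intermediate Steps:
k(v, t) = 1 (k(v, t) = (-1)**2 = 1)
a(C, Y) = 1/(-5 + C) (a(C, Y) = ((C - C) + 1)/(-5 + C) = (0 + 1)/(-5 + C) = 1/(-5 + C))
L*(-(6 + a(-1, k(-4, 5)))) = -(-7)*(6 + 1/(-5 - 1)) = -(-7)*(6 + 1/(-6)) = -(-7)*(6 - 1/6) = -(-7)*35/6 = -7*(-35/6) = 245/6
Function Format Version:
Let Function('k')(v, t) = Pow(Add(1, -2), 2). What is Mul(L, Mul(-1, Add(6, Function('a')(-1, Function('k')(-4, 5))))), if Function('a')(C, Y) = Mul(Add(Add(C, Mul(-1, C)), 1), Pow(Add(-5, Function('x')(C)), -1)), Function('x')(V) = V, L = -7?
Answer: Rational(245, 6) ≈ 40.833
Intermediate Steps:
Function('k')(v, t) = 1 (Function('k')(v, t) = Pow(-1, 2) = 1)
Function('a')(C, Y) = Pow(Add(-5, C), -1) (Function('a')(C, Y) = Mul(Add(Add(C, Mul(-1, C)), 1), Pow(Add(-5, C), -1)) = Mul(Add(0, 1), Pow(Add(-5, C), -1)) = Mul(1, Pow(Add(-5, C), -1)) = Pow(Add(-5, C), -1))
Mul(L, Mul(-1, Add(6, Function('a')(-1, Function('k')(-4, 5))))) = Mul(-7, Mul(-1, Add(6, Pow(Add(-5, -1), -1)))) = Mul(-7, Mul(-1, Add(6, Pow(-6, -1)))) = Mul(-7, Mul(-1, Add(6, Rational(-1, 6)))) = Mul(-7, Mul(-1, Rational(35, 6))) = Mul(-7, Rational(-35, 6)) = Rational(245, 6)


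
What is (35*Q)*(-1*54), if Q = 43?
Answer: -81270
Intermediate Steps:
(35*Q)*(-1*54) = (35*43)*(-1*54) = 1505*(-54) = -81270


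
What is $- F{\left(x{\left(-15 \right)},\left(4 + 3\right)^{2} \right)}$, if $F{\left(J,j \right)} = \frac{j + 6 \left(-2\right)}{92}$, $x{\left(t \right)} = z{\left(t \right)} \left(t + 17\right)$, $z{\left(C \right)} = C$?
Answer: $- \frac{37}{92} \approx -0.40217$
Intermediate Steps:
$x{\left(t \right)} = t \left(17 + t\right)$ ($x{\left(t \right)} = t \left(t + 17\right) = t \left(17 + t\right)$)
$F{\left(J,j \right)} = - \frac{3}{23} + \frac{j}{92}$ ($F{\left(J,j \right)} = \left(j - 12\right) \frac{1}{92} = \left(-12 + j\right) \frac{1}{92} = - \frac{3}{23} + \frac{j}{92}$)
$- F{\left(x{\left(-15 \right)},\left(4 + 3\right)^{2} \right)} = - (- \frac{3}{23} + \frac{\left(4 + 3\right)^{2}}{92}) = - (- \frac{3}{23} + \frac{7^{2}}{92}) = - (- \frac{3}{23} + \frac{1}{92} \cdot 49) = - (- \frac{3}{23} + \frac{49}{92}) = \left(-1\right) \frac{37}{92} = - \frac{37}{92}$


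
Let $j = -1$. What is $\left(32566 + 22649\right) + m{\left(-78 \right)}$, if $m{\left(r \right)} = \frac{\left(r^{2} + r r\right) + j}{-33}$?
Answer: $\frac{1809928}{33} \approx 54846.0$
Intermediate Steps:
$m{\left(r \right)} = \frac{1}{33} - \frac{2 r^{2}}{33}$ ($m{\left(r \right)} = \frac{\left(r^{2} + r r\right) - 1}{-33} = \left(\left(r^{2} + r^{2}\right) - 1\right) \left(- \frac{1}{33}\right) = \left(2 r^{2} - 1\right) \left(- \frac{1}{33}\right) = \left(-1 + 2 r^{2}\right) \left(- \frac{1}{33}\right) = \frac{1}{33} - \frac{2 r^{2}}{33}$)
$\left(32566 + 22649\right) + m{\left(-78 \right)} = \left(32566 + 22649\right) + \left(\frac{1}{33} - \frac{2 \left(-78\right)^{2}}{33}\right) = 55215 + \left(\frac{1}{33} - \frac{4056}{11}\right) = 55215 - \frac{12167}{33} = \frac{1809928}{33}$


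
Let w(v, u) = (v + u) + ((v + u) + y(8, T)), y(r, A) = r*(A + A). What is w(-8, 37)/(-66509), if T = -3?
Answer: -10/66509 ≈ -0.00015036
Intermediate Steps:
y(r, A) = 2*A*r (y(r, A) = r*(2*A) = 2*A*r)
w(v, u) = -48 + 2*u + 2*v (w(v, u) = (v + u) + ((v + u) + 2*(-3)*8) = (u + v) + ((u + v) - 48) = (u + v) + (-48 + u + v) = -48 + 2*u + 2*v)
w(-8, 37)/(-66509) = (-48 + 2*37 + 2*(-8))/(-66509) = (-48 + 74 - 16)*(-1/66509) = 10*(-1/66509) = -10/66509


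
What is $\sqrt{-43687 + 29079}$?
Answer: $4 i \sqrt{913} \approx 120.86 i$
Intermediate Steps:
$\sqrt{-43687 + 29079} = \sqrt{-14608} = 4 i \sqrt{913}$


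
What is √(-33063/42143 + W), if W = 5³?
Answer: 2*√55152670529/42143 ≈ 11.145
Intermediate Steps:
W = 125
√(-33063/42143 + W) = √(-33063/42143 + 125) = √(5234812/42143) = 2*√55152670529/42143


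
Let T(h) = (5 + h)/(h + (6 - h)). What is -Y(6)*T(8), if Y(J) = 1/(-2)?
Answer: 13/12 ≈ 1.0833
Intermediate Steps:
Y(J) = -1/2
T(h) = 5/6 + h/6 (T(h) = (5 + h)/6 = (5 + h)*(1/6) = 5/6 + h/6)
-Y(6)*T(8) = -(-1)*(5/6 + (1/6)*8)/2 = -(-1)*(5/6 + 4/3)/2 = -(-1)*13/(2*6) = -1*(-13/12) = 13/12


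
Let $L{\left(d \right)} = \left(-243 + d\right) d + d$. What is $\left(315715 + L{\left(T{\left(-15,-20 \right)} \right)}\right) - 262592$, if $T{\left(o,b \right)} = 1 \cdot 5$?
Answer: $51938$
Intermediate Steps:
$T{\left(o,b \right)} = 5$
$L{\left(d \right)} = d + d \left(-243 + d\right)$ ($L{\left(d \right)} = d \left(-243 + d\right) + d = d + d \left(-243 + d\right)$)
$\left(315715 + L{\left(T{\left(-15,-20 \right)} \right)}\right) - 262592 = \left(315715 + 5 \left(-242 + 5\right)\right) - 262592 = \left(315715 + 5 \left(-237\right)\right) - 262592 = \left(315715 - 1185\right) - 262592 = 314530 - 262592 = 51938$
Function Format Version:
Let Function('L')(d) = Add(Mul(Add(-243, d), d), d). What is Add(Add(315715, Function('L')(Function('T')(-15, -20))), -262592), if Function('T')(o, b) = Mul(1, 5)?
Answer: 51938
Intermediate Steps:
Function('T')(o, b) = 5
Function('L')(d) = Add(d, Mul(d, Add(-243, d))) (Function('L')(d) = Add(Mul(d, Add(-243, d)), d) = Add(d, Mul(d, Add(-243, d))))
Add(Add(315715, Function('L')(Function('T')(-15, -20))), -262592) = Add(Add(315715, Mul(5, Add(-242, 5))), -262592) = Add(Add(315715, Mul(5, -237)), -262592) = Add(Add(315715, -1185), -262592) = Add(314530, -262592) = 51938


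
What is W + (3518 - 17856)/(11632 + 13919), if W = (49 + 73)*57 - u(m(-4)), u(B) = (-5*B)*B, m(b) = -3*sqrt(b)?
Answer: 173068136/25551 ≈ 6773.4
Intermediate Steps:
u(B) = -5*B**2
W = 6774 (W = (49 + 73)*57 - (-5)*(-6*I)**2 = 122*57 - (-5)*(-6*I)**2 = 6954 - (-5)*(-6*I)**2 = 6954 - (-5)*(-36) = 6954 - 1*180 = 6954 - 180 = 6774)
W + (3518 - 17856)/(11632 + 13919) = 6774 + (3518 - 17856)/(11632 + 13919) = 6774 - 14338/25551 = 173068136/25551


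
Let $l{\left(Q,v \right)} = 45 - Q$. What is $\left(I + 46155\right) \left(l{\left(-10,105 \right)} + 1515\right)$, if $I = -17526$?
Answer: $44947530$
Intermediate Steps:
$\left(I + 46155\right) \left(l{\left(-10,105 \right)} + 1515\right) = \left(-17526 + 46155\right) \left(\left(45 - -10\right) + 1515\right) = 28629 \left(\left(45 + 10\right) + 1515\right) = 28629 \left(55 + 1515\right) = 28629 \cdot 1570 = 44947530$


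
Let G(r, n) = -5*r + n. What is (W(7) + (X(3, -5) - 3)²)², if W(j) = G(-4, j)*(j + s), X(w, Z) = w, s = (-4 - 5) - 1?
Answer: 6561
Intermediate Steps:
G(r, n) = n - 5*r
s = -10 (s = -9 - 1 = -10)
W(j) = (-10 + j)*(20 + j) (W(j) = (j - 5*(-4))*(j - 10) = (j + 20)*(-10 + j) = (20 + j)*(-10 + j) = (-10 + j)*(20 + j))
(W(7) + (X(3, -5) - 3)²)² = ((-10 + 7)*(20 + 7) + (3 - 3)²)² = (-3*27 + 0²)² = (-81 + 0)² = (-81)² = 6561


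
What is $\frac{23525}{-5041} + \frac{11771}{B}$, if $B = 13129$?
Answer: $- \frac{249522114}{66183289} \approx -3.7702$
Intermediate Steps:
$\frac{23525}{-5041} + \frac{11771}{B} = \frac{23525}{-5041} + \frac{11771}{13129} = 23525 \left(- \frac{1}{5041}\right) + 11771 \cdot \frac{1}{13129} = - \frac{23525}{5041} + \frac{11771}{13129} = - \frac{249522114}{66183289}$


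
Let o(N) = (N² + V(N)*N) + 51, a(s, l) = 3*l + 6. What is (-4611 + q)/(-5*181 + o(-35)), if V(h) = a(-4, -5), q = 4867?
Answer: 128/343 ≈ 0.37318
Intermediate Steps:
a(s, l) = 6 + 3*l
V(h) = -9 (V(h) = 6 + 3*(-5) = 6 - 15 = -9)
o(N) = 51 + N² - 9*N (o(N) = (N² - 9*N) + 51 = 51 + N² - 9*N)
(-4611 + q)/(-5*181 + o(-35)) = (-4611 + 4867)/(-5*181 + (51 + (-35)² - 9*(-35))) = 256/(-905 + (51 + 1225 + 315)) = 256/(-905 + 1591) = 256/686 = 256*(1/686) = 128/343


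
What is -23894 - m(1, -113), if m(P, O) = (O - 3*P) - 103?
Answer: -23675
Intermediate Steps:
m(P, O) = -103 + O - 3*P
-23894 - m(1, -113) = -23894 - (-103 - 113 - 3*1) = -23894 - (-103 - 113 - 3) = -23894 - 1*(-219) = -23894 + 219 = -23675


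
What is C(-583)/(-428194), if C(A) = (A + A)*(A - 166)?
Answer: -436667/214097 ≈ -2.0396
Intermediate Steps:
C(A) = 2*A*(-166 + A) (C(A) = (2*A)*(-166 + A) = 2*A*(-166 + A))
C(-583)/(-428194) = (2*(-583)*(-166 - 583))/(-428194) = (2*(-583)*(-749))*(-1/428194) = 873334*(-1/428194) = -436667/214097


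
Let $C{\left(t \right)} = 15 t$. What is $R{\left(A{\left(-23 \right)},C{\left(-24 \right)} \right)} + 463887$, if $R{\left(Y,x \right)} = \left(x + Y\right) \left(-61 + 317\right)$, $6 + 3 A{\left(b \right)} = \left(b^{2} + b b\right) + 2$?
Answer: $\frac{1385005}{3} \approx 4.6167 \cdot 10^{5}$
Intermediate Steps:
$A{\left(b \right)} = - \frac{4}{3} + \frac{2 b^{2}}{3}$ ($A{\left(b \right)} = -2 + \frac{\left(b^{2} + b b\right) + 2}{3} = -2 + \frac{\left(b^{2} + b^{2}\right) + 2}{3} = -2 + \frac{2 b^{2} + 2}{3} = -2 + \frac{2 + 2 b^{2}}{3} = -2 + \left(\frac{2}{3} + \frac{2 b^{2}}{3}\right) = - \frac{4}{3} + \frac{2 b^{2}}{3}$)
$R{\left(Y,x \right)} = 256 Y + 256 x$ ($R{\left(Y,x \right)} = \left(Y + x\right) 256 = 256 Y + 256 x$)
$R{\left(A{\left(-23 \right)},C{\left(-24 \right)} \right)} + 463887 = \left(256 \left(- \frac{4}{3} + \frac{2 \left(-23\right)^{2}}{3}\right) + 256 \cdot 15 \left(-24\right)\right) + 463887 = \left(256 \left(- \frac{4}{3} + \frac{2}{3} \cdot 529\right) + 256 \left(-360\right)\right) + 463887 = \left(256 \left(- \frac{4}{3} + \frac{1058}{3}\right) - 92160\right) + 463887 = \left(256 \cdot \frac{1054}{3} - 92160\right) + 463887 = \left(\frac{269824}{3} - 92160\right) + 463887 = - \frac{6656}{3} + 463887 = \frac{1385005}{3}$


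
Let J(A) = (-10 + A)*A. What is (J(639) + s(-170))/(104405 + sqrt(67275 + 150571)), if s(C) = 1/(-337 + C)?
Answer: 21275548165480/5526394392753 - 203779016*sqrt(217846)/5526394392753 ≈ 3.8326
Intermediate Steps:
J(A) = A*(-10 + A)
(J(639) + s(-170))/(104405 + sqrt(67275 + 150571)) = (639*(-10 + 639) + 1/(-337 - 170))/(104405 + sqrt(67275 + 150571)) = (639*629 + 1/(-507))/(104405 + sqrt(217846)) = (401931 - 1/507)/(104405 + sqrt(217846)) = 203779016/(507*(104405 + sqrt(217846)))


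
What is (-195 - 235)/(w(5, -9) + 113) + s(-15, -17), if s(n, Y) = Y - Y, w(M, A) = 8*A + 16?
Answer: -430/57 ≈ -7.5439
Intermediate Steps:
w(M, A) = 16 + 8*A
s(n, Y) = 0
(-195 - 235)/(w(5, -9) + 113) + s(-15, -17) = (-195 - 235)/((16 + 8*(-9)) + 113) + 0 = -430/((16 - 72) + 113) + 0 = -430/(-56 + 113) + 0 = -430/57 + 0 = -430/57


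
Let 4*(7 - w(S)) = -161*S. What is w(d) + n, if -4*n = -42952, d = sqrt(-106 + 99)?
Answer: 10745 + 161*I*sqrt(7)/4 ≈ 10745.0 + 106.49*I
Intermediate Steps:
d = I*sqrt(7) (d = sqrt(-7) = I*sqrt(7) ≈ 2.6458*I)
n = 10738 (n = -1/4*(-42952) = 10738)
w(S) = 7 + 161*S/4 (w(S) = 7 - (-161)*S/4 = 7 + 161*S/4)
w(d) + n = (7 + 161*(I*sqrt(7))/4) + 10738 = (7 + 161*I*sqrt(7)/4) + 10738 = 10745 + 161*I*sqrt(7)/4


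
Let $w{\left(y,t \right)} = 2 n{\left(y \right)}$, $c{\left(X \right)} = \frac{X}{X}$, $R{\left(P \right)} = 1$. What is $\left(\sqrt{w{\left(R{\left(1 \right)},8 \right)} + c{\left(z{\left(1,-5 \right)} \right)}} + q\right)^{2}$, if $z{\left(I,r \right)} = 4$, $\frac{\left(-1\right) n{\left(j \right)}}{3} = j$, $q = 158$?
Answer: $\left(158 + i \sqrt{5}\right)^{2} \approx 24959.0 + 706.6 i$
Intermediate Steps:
$n{\left(j \right)} = - 3 j$
$c{\left(X \right)} = 1$
$w{\left(y,t \right)} = - 6 y$ ($w{\left(y,t \right)} = 2 \left(- 3 y\right) = - 6 y$)
$\left(\sqrt{w{\left(R{\left(1 \right)},8 \right)} + c{\left(z{\left(1,-5 \right)} \right)}} + q\right)^{2} = \left(\sqrt{\left(-6\right) 1 + 1} + 158\right)^{2} = \left(\sqrt{-6 + 1} + 158\right)^{2} = \left(\sqrt{-5} + 158\right)^{2} = \left(i \sqrt{5} + 158\right)^{2} = \left(158 + i \sqrt{5}\right)^{2}$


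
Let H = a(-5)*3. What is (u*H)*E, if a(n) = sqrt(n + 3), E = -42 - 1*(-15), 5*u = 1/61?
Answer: -81*I*sqrt(2)/305 ≈ -0.37558*I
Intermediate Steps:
u = 1/305 (u = (1/5)/61 = (1/5)*(1/61) = 1/305 ≈ 0.0032787)
E = -27 (E = -42 + 15 = -27)
a(n) = sqrt(3 + n)
H = 3*I*sqrt(2) (H = sqrt(3 - 5)*3 = sqrt(-2)*3 = (I*sqrt(2))*3 = 3*I*sqrt(2) ≈ 4.2426*I)
(u*H)*E = ((3*I*sqrt(2))/305)*(-27) = (3*I*sqrt(2)/305)*(-27) = -81*I*sqrt(2)/305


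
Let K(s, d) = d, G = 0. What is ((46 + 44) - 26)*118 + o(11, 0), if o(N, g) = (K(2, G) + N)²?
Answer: 7673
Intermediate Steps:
o(N, g) = N² (o(N, g) = (0 + N)² = N²)
((46 + 44) - 26)*118 + o(11, 0) = ((46 + 44) - 26)*118 + 11² = (90 - 26)*118 + 121 = 64*118 + 121 = 7552 + 121 = 7673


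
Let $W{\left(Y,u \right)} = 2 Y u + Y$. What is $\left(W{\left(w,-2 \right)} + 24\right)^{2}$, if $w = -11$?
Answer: $3249$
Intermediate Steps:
$W{\left(Y,u \right)} = Y + 2 Y u$ ($W{\left(Y,u \right)} = 2 Y u + Y = Y + 2 Y u$)
$\left(W{\left(w,-2 \right)} + 24\right)^{2} = \left(- 11 \left(1 + 2 \left(-2\right)\right) + 24\right)^{2} = \left(- 11 \left(1 - 4\right) + 24\right)^{2} = \left(\left(-11\right) \left(-3\right) + 24\right)^{2} = \left(33 + 24\right)^{2} = 57^{2} = 3249$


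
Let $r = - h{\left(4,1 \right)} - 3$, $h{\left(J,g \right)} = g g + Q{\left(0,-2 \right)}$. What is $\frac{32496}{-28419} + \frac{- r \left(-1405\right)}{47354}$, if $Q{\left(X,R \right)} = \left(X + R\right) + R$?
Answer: $- \frac{10832}{9473} \approx -1.1435$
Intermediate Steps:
$Q{\left(X,R \right)} = X + 2 R$ ($Q{\left(X,R \right)} = \left(R + X\right) + R = X + 2 R$)
$h{\left(J,g \right)} = -4 + g^{2}$ ($h{\left(J,g \right)} = g g + \left(0 + 2 \left(-2\right)\right) = g^{2} + \left(0 - 4\right) = g^{2} - 4 = -4 + g^{2}$)
$r = 0$ ($r = - (-4 + 1^{2}) - 3 = - (-4 + 1) - 3 = \left(-1\right) \left(-3\right) - 3 = 3 - 3 = 0$)
$\frac{32496}{-28419} + \frac{- r \left(-1405\right)}{47354} = \frac{32496}{-28419} + \frac{\left(-1\right) 0 \left(-1405\right)}{47354} = 32496 \left(- \frac{1}{28419}\right) + 0 \left(-1405\right) \frac{1}{47354} = - \frac{10832}{9473} + 0 \cdot \frac{1}{47354} = - \frac{10832}{9473} + 0 = - \frac{10832}{9473}$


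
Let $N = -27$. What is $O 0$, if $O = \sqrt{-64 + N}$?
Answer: $0$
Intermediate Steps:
$O = i \sqrt{91}$ ($O = \sqrt{-64 - 27} = \sqrt{-91} = i \sqrt{91} \approx 9.5394 i$)
$O 0 = i \sqrt{91} \cdot 0 = 0$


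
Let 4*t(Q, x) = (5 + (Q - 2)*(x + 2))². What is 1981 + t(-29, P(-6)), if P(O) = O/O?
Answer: 3917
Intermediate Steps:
P(O) = 1
t(Q, x) = (5 + (-2 + Q)*(2 + x))²/4 (t(Q, x) = (5 + (Q - 2)*(x + 2))²/4 = (5 + (-2 + Q)*(2 + x))²/4)
1981 + t(-29, P(-6)) = 1981 + (1 - 2*1 + 2*(-29) - 29*1)²/4 = 1981 + (1 - 2 - 58 - 29)²/4 = 1981 + (¼)*(-88)² = 1981 + (¼)*7744 = 1981 + 1936 = 3917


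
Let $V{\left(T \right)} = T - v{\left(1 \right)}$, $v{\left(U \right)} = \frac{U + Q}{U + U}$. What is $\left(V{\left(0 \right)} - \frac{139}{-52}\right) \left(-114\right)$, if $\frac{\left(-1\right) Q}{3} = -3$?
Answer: $\frac{6897}{26} \approx 265.27$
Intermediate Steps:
$Q = 9$ ($Q = \left(-3\right) \left(-3\right) = 9$)
$v{\left(U \right)} = \frac{9 + U}{2 U}$ ($v{\left(U \right)} = \frac{U + 9}{U + U} = \frac{9 + U}{2 U}$)
$V{\left(T \right)} = -5 + T$ ($V{\left(T \right)} = T - \frac{9 + 1}{2 \cdot 1} = T - \frac{1}{2} \cdot 1 \cdot 10 = T - 5 = -5 + T$)
$\left(V{\left(0 \right)} - \frac{139}{-52}\right) \left(-114\right) = \left(\left(-5 + 0\right) - \frac{139}{-52}\right) \left(-114\right) = \left(-5 - - \frac{139}{52}\right) \left(-114\right) = \left(-5 + \frac{139}{52}\right) \left(-114\right) = \left(- \frac{121}{52}\right) \left(-114\right) = \frac{6897}{26}$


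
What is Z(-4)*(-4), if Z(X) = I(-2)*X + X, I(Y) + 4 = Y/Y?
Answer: -32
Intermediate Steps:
I(Y) = -3 (I(Y) = -4 + Y/Y = -4 + 1 = -3)
Z(X) = -2*X (Z(X) = -3*X + X = -2*X)
Z(-4)*(-4) = -2*(-4)*(-4) = 8*(-4) = -32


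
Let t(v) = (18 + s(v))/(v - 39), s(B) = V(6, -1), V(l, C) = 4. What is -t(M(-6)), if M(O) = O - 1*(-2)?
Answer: 22/43 ≈ 0.51163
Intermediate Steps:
M(O) = 2 + O (M(O) = O + 2 = 2 + O)
s(B) = 4
t(v) = 22/(-39 + v) (t(v) = (18 + 4)/(v - 39) = 22/(-39 + v))
-t(M(-6)) = -22/(-39 + (2 - 6)) = -22/(-39 - 4) = -22/(-43) = -22*(-1)/43 = -1*(-22/43) = 22/43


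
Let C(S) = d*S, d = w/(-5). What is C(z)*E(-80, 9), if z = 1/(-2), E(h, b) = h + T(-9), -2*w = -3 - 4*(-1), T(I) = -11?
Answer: 91/20 ≈ 4.5500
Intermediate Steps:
w = -½ (w = -(-3 - 4*(-1))/2 = -(-3 + 4)/2 = -½*1 = -½ ≈ -0.50000)
d = ⅒ (d = -½/(-5) = -½*(-⅕) = ⅒ ≈ 0.10000)
E(h, b) = -11 + h (E(h, b) = h - 11 = -11 + h)
z = -½ (z = 1*(-½) = -½ ≈ -0.50000)
C(S) = S/10
C(z)*E(-80, 9) = ((⅒)*(-½))*(-11 - 80) = -1/20*(-91) = 91/20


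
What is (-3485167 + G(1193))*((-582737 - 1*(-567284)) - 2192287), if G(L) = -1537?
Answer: 7697735888960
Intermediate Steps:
(-3485167 + G(1193))*((-582737 - 1*(-567284)) - 2192287) = (-3485167 - 1537)*((-582737 - 1*(-567284)) - 2192287) = -3486704*((-582737 + 567284) - 2192287) = -3486704*(-15453 - 2192287) = -3486704*(-2207740) = 7697735888960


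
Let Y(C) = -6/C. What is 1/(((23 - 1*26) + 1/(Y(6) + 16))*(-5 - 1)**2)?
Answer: -5/528 ≈ -0.0094697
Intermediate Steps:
1/(((23 - 1*26) + 1/(Y(6) + 16))*(-5 - 1)**2) = 1/(((23 - 1*26) + 1/(-6/6 + 16))*(-5 - 1)**2) = 1/(((23 - 26) + 1/(-6*1/6 + 16))*(-6)**2) = 1/((-3 + 1/(-1 + 16))*36) = 1/((-3 + 1/15)*36) = 1/(-44/15*36) = 1/(-528/5) = -5/528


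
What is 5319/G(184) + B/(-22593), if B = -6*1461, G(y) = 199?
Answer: 40638867/1498669 ≈ 27.117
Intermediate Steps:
B = -8766
5319/G(184) + B/(-22593) = 5319/199 - 8766/(-22593) = 5319*(1/199) - 8766*(-1/22593) = 5319/199 + 2922/7531 = 40638867/1498669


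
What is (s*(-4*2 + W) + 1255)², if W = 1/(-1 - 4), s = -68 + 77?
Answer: 34880836/25 ≈ 1.3952e+6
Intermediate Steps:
s = 9
W = -⅕ (W = 1/(-5) = -⅕ ≈ -0.20000)
(s*(-4*2 + W) + 1255)² = (9*(-4*2 - ⅕) + 1255)² = (9*(-8 - ⅕) + 1255)² = (9*(-41/5) + 1255)² = (-369/5 + 1255)² = (5906/5)² = 34880836/25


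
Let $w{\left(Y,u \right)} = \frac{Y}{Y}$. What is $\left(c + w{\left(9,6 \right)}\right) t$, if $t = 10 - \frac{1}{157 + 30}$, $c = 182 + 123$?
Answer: $\frac{33642}{11} \approx 3058.4$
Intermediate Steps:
$w{\left(Y,u \right)} = 1$
$c = 305$
$t = \frac{1869}{187}$ ($t = 10 - \frac{1}{187} = \frac{1869}{187} \approx 9.9947$)
$\left(c + w{\left(9,6 \right)}\right) t = \left(305 + 1\right) \frac{1869}{187} = 306 \cdot \frac{1869}{187} = \frac{33642}{11}$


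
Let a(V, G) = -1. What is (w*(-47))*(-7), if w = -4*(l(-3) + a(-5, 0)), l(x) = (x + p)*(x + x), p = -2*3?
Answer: -69748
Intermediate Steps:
p = -6
l(x) = 2*x*(-6 + x) (l(x) = (x - 6)*(x + x) = (-6 + x)*(2*x) = 2*x*(-6 + x))
w = -212 (w = -4*(2*(-3)*(-6 - 3) - 1) = -4*(2*(-3)*(-9) - 1) = -4*(54 - 1) = -4*53 = -212)
(w*(-47))*(-7) = -212*(-47)*(-7) = 9964*(-7) = -69748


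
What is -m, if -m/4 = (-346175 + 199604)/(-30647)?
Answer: 586284/30647 ≈ 19.130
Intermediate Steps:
m = -586284/30647 (m = -4*(-346175 + 199604)/(-30647) = -(-586284)*(-1)/30647 = -4*146571/30647 = -586284/30647 ≈ -19.130)
-m = -1*(-586284/30647) = 586284/30647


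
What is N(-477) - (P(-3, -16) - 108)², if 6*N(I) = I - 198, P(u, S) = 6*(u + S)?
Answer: -98793/2 ≈ -49397.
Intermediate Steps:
P(u, S) = 6*S + 6*u (P(u, S) = 6*(S + u) = 6*S + 6*u)
N(I) = -33 + I/6 (N(I) = (I - 198)/6 = (-198 + I)/6 = -33 + I/6)
N(-477) - (P(-3, -16) - 108)² = (-33 + (⅙)*(-477)) - ((6*(-16) + 6*(-3)) - 108)² = (-33 - 159/2) - ((-96 - 18) - 108)² = -225/2 - (-114 - 108)² = -225/2 - 1*(-222)² = -225/2 - 1*49284 = -225/2 - 49284 = -98793/2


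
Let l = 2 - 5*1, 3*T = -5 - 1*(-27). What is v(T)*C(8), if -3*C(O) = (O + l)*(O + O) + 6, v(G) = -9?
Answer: 258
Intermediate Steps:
T = 22/3 (T = (-5 - 1*(-27))/3 = (-5 + 27)/3 = (1/3)*22 = 22/3 ≈ 7.3333)
l = -3 (l = 2 - 5 = -3)
C(O) = -2 - 2*O*(-3 + O)/3 (C(O) = -((O - 3)*(O + O) + 6)/3 = -((-3 + O)*(2*O) + 6)/3 = -(2*O*(-3 + O) + 6)/3 = -(6 + 2*O*(-3 + O))/3 = -2 - 2*O*(-3 + O)/3)
v(T)*C(8) = -9*(-2 + 2*8 - 2/3*8**2) = -9*(-2 + 16 - 2/3*64) = -9*(-2 + 16 - 128/3) = -9*(-86/3) = 258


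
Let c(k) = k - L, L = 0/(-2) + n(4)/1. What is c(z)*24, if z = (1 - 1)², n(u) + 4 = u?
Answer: 0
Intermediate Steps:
n(u) = -4 + u
z = 0 (z = 0² = 0)
L = 0 (L = 0/(-2) + (-4 + 4)/1 = 0*(-½) + 0*1 = 0 + 0 = 0)
c(k) = k (c(k) = k - 1*0 = k + 0 = k)
c(z)*24 = 0*24 = 0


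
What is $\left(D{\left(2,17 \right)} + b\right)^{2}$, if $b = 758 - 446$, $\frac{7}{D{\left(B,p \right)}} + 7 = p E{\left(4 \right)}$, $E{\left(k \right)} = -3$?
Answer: $\frac{327211921}{3364} \approx 97269.0$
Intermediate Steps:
$D{\left(B,p \right)} = \frac{7}{-7 - 3 p}$ ($D{\left(B,p \right)} = \frac{7}{-7 + p \left(-3\right)} = \frac{7}{-7 - 3 p}$)
$b = 312$ ($b = 758 - 446 = 312$)
$\left(D{\left(2,17 \right)} + b\right)^{2} = \left(\frac{7}{-7 - 51} + 312\right)^{2} = \left(\frac{7}{-58} + 312\right)^{2} = \left(7 \left(- \frac{1}{58}\right) + 312\right)^{2} = \left(- \frac{7}{58} + 312\right)^{2} = \left(\frac{18089}{58}\right)^{2} = \frac{327211921}{3364}$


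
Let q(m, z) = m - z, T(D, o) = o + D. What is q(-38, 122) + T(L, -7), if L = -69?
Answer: -236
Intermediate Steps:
T(D, o) = D + o
q(-38, 122) + T(L, -7) = (-38 - 1*122) + (-69 - 7) = (-38 - 122) - 76 = -160 - 76 = -236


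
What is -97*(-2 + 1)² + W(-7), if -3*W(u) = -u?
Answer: -298/3 ≈ -99.333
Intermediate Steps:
W(u) = u/3 (W(u) = -(-1)*u/3 = u/3)
-97*(-2 + 1)² + W(-7) = -97*(-2 + 1)² + (⅓)*(-7) = -97*(-1)² - 7/3 = -97*1 - 7/3 = -97 - 7/3 = -298/3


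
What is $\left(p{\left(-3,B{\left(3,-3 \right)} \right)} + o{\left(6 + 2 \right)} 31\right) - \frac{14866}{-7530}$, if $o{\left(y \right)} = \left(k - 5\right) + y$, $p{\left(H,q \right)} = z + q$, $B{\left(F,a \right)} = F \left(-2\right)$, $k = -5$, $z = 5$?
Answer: $- \frac{229762}{3765} \approx -61.026$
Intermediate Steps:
$B{\left(F,a \right)} = - 2 F$
$p{\left(H,q \right)} = 5 + q$
$o{\left(y \right)} = -10 + y$ ($o{\left(y \right)} = \left(-5 - 5\right) + y = -10 + y$)
$\left(p{\left(-3,B{\left(3,-3 \right)} \right)} + o{\left(6 + 2 \right)} 31\right) - \frac{14866}{-7530} = \left(\left(5 - 6\right) + \left(-10 + \left(6 + 2\right)\right) 31\right) - \frac{14866}{-7530} = \left(\left(5 - 6\right) + \left(-10 + 8\right) 31\right) - 14866 \left(- \frac{1}{7530}\right) = \left(-1 - 62\right) - - \frac{7433}{3765} = \left(-1 - 62\right) + \frac{7433}{3765} = -63 + \frac{7433}{3765} = - \frac{229762}{3765}$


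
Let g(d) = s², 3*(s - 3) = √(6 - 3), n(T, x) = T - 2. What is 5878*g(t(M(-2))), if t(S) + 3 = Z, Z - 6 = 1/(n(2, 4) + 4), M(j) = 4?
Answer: 164584/3 + 11756*√3 ≈ 75223.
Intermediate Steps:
n(T, x) = -2 + T
s = 3 + √3/3 (s = 3 + √(6 - 3)/3 = 3 + √3/3 ≈ 3.5774)
Z = 25/4 (Z = 6 + 1/((-2 + 2) + 4) = 6 + 1/(0 + 4) = 6 + 1/4 = 6 + ¼ = 25/4 ≈ 6.2500)
t(S) = 13/4 (t(S) = -3 + 25/4 = 13/4)
g(d) = (3 + √3/3)²
5878*g(t(M(-2))) = 5878*((9 + √3)²/9) = 5878*(9 + √3)²/9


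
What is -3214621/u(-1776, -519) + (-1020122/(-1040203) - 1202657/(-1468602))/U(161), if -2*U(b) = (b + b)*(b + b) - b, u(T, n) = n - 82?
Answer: 254190224809984778338834/47522966503298653269 ≈ 5348.8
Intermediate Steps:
u(T, n) = -82 + n
U(b) = b/2 - 2*b**2 (U(b) = -((b + b)*(b + b) - b)/2 = -((2*b)*(2*b) - b)/2 = -(4*b**2 - b)/2 = -(-b + 4*b**2)/2 = b/2 - 2*b**2)
-3214621/u(-1776, -519) + (-1020122/(-1040203) - 1202657/(-1468602))/U(161) = -3214621/(-82 - 519) + (-1020122/(-1040203) - 1202657/(-1468602))/(((1/2)*161*(1 - 4*161))) = -3214621/(-601) + (-1020122*(-1/1040203) - 1202657*(-1/1468602))/(((1/2)*161*(1 - 644))) = -3214621*(-1/601) + (1020122/1040203 + 1202657/1468602)/(((1/2)*161*(-643))) = 3214621/601 + 2749160628815/(1527644206206*(-103523/2)) = 3214621/601 + (2749160628815/1527644206206)*(-2/103523) = 3214621/601 - 2749160628815/79073155579531869 = 254190224809984778338834/47522966503298653269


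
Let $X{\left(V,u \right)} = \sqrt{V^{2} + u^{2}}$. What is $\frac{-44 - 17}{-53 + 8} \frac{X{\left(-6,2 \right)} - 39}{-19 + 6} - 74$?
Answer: $- \frac{1049}{15} - \frac{122 \sqrt{10}}{585} \approx -70.593$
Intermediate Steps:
$\frac{-44 - 17}{-53 + 8} \frac{X{\left(-6,2 \right)} - 39}{-19 + 6} - 74 = \frac{-44 - 17}{-53 + 8} \frac{\sqrt{\left(-6\right)^{2} + 2^{2}} - 39}{-19 + 6} - 74 = - \frac{61}{-45} \frac{\sqrt{36 + 4} - 39}{-13} - 74 = \left(-61\right) \left(- \frac{1}{45}\right) \left(\sqrt{40} - 39\right) \left(- \frac{1}{13}\right) - 74 = \frac{61 \left(2 \sqrt{10} - 39\right) \left(- \frac{1}{13}\right)}{45} - 74 = \frac{61 \left(-39 + 2 \sqrt{10}\right) \left(- \frac{1}{13}\right)}{45} - 74 = \frac{61 \left(3 - \frac{2 \sqrt{10}}{13}\right)}{45} - 74 = \left(\frac{61}{15} - \frac{122 \sqrt{10}}{585}\right) - 74 = - \frac{1049}{15} - \frac{122 \sqrt{10}}{585}$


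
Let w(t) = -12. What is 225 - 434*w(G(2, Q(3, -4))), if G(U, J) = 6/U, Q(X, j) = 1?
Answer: 5433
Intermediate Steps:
225 - 434*w(G(2, Q(3, -4))) = 225 - 434*(-12) = 225 + 5208 = 5433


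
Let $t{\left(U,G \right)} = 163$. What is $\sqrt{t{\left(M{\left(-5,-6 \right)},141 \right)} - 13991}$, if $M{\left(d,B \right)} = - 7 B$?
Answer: $2 i \sqrt{3457} \approx 117.59 i$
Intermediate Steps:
$\sqrt{t{\left(M{\left(-5,-6 \right)},141 \right)} - 13991} = \sqrt{163 - 13991} = \sqrt{-13828} = 2 i \sqrt{3457}$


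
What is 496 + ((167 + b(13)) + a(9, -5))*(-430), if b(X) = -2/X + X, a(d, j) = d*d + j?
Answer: -1423732/13 ≈ -1.0952e+5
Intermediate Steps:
a(d, j) = j + d² (a(d, j) = d² + j = j + d²)
b(X) = X - 2/X
496 + ((167 + b(13)) + a(9, -5))*(-430) = 496 + ((167 + (13 - 2/13)) + (-5 + 9²))*(-430) = 496 + ((167 + (13 - 2*1/13)) + (-5 + 81))*(-430) = 496 + ((167 + (13 - 2/13)) + 76)*(-430) = 496 + ((167 + 167/13) + 76)*(-430) = 496 + (2338/13 + 76)*(-430) = 496 + (3326/13)*(-430) = 496 - 1430180/13 = -1423732/13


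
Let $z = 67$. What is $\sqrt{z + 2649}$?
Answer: $2 \sqrt{679} \approx 52.115$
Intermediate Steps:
$\sqrt{z + 2649} = \sqrt{67 + 2649} = \sqrt{2716} = 2 \sqrt{679}$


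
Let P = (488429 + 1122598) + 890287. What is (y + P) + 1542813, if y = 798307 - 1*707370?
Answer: 4135064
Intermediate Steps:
y = 90937 (y = 798307 - 707370 = 90937)
P = 2501314 (P = 1611027 + 890287 = 2501314)
(y + P) + 1542813 = (90937 + 2501314) + 1542813 = 2592251 + 1542813 = 4135064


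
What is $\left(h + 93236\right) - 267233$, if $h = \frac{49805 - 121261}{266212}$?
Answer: $- \frac{11580040205}{66553} \approx -1.74 \cdot 10^{5}$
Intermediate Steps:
$h = - \frac{17864}{66553}$ ($h = \left(49805 - 121261\right) \frac{1}{266212} = \left(-71456\right) \frac{1}{266212} = - \frac{17864}{66553} \approx -0.26842$)
$\left(h + 93236\right) - 267233 = \left(- \frac{17864}{66553} + 93236\right) - 267233 = \frac{6205117644}{66553} - 267233 = - \frac{11580040205}{66553}$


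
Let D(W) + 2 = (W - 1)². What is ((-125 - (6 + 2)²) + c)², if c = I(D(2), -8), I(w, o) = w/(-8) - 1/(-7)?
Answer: 111703761/3136 ≈ 35620.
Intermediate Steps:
D(W) = -2 + (-1 + W)² (D(W) = -2 + (W - 1)² = -2 + (-1 + W)²)
I(w, o) = ⅐ - w/8 (I(w, o) = w*(-⅛) - 1*(-⅐) = -w/8 + ⅐ = ⅐ - w/8)
c = 15/56 (c = ⅐ - (-2 + (-1 + 2)²)/8 = ⅐ - (-2 + 1²)/8 = ⅐ - (-2 + 1)/8 = ⅐ - ⅛*(-1) = ⅐ + ⅛ = 15/56 ≈ 0.26786)
((-125 - (6 + 2)²) + c)² = ((-125 - (6 + 2)²) + 15/56)² = ((-125 - 1*8²) + 15/56)² = ((-125 - 1*64) + 15/56)² = ((-125 - 64) + 15/56)² = (-189 + 15/56)² = (-10569/56)² = 111703761/3136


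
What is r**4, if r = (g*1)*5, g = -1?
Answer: 625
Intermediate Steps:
r = -5 (r = -1*1*5 = -1*5 = -5)
r**4 = (-5)**4 = 625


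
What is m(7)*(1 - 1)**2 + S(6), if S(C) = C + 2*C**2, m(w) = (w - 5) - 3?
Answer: 78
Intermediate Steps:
m(w) = -8 + w (m(w) = (-5 + w) - 3 = -8 + w)
m(7)*(1 - 1)**2 + S(6) = (-8 + 7)*(1 - 1)**2 + 6*(1 + 2*6) = -1*0**2 + 6*(1 + 12) = -1*0 + 6*13 = 0 + 78 = 78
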